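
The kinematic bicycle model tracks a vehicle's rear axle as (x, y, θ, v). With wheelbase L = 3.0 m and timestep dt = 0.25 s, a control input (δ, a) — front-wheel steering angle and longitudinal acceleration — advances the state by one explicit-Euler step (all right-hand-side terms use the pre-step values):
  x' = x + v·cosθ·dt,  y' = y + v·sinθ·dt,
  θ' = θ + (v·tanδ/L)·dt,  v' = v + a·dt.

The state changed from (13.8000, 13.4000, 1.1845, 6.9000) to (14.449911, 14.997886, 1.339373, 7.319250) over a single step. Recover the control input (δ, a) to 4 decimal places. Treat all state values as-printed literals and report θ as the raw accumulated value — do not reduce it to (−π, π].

δ = 0.2631, a = 1.6770

a = (v'−v)/dt = (0.419250)/0.25 = 1.6770
Δθ = θ'−θ = 0.154873;  (v·dt/L) = 6.9000·0.25/3.0 = 0.575000
tan δ = Δθ·L/(v·dt) = 0.269344  →  δ = 0.2631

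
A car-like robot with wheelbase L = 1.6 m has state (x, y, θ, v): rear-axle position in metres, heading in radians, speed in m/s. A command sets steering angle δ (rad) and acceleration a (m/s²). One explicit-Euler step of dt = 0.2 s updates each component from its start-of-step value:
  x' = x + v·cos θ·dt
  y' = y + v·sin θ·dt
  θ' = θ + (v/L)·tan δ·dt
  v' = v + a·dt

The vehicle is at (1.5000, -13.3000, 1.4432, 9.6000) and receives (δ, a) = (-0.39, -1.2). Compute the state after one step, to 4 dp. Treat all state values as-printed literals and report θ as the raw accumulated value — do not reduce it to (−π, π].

(1.7443, -11.3956, 0.9499, 9.3600)

x' = 1.5000 + 9.6000·cos(1.4432)·0.2 = 1.7443
y' = -13.3000 + 9.6000·sin(1.4432)·0.2 = -11.3956
θ' = 1.4432 + (9.6000/1.6)·tan(-0.39)·0.2 = 0.9499
v' = 9.6000 − 1.2000·0.2 = 9.3600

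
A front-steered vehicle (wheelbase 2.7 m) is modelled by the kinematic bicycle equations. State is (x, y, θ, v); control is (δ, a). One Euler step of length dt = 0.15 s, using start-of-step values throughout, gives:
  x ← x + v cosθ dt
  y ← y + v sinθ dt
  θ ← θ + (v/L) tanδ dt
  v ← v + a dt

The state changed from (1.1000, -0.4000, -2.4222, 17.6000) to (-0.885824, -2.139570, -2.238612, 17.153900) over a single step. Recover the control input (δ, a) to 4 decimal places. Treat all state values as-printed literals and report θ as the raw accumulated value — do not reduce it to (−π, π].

a = (v'−v)/dt = (-0.446100)/0.15 = -2.9740
Δθ = θ'−θ = 0.183588;  (v·dt/L) = 17.6000·0.15/2.7 = 0.977778
tan δ = Δθ·L/(v·dt) = 0.187760  →  δ = 0.1856

δ = 0.1856, a = -2.9740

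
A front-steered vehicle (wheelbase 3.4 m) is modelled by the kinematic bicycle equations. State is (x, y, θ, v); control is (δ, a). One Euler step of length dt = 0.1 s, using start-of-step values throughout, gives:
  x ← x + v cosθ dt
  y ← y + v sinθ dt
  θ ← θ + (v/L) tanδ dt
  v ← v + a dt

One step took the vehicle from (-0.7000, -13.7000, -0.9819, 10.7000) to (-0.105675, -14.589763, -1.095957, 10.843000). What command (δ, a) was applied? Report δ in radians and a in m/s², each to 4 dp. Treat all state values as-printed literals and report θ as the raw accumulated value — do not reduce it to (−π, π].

a = (v'−v)/dt = (0.143000)/0.1 = 1.4300
Δθ = θ'−θ = -0.114057;  (v·dt/L) = 10.7000·0.1/3.4 = 0.314706
tan δ = Δθ·L/(v·dt) = -0.362424  →  δ = -0.3477

δ = -0.3477, a = 1.4300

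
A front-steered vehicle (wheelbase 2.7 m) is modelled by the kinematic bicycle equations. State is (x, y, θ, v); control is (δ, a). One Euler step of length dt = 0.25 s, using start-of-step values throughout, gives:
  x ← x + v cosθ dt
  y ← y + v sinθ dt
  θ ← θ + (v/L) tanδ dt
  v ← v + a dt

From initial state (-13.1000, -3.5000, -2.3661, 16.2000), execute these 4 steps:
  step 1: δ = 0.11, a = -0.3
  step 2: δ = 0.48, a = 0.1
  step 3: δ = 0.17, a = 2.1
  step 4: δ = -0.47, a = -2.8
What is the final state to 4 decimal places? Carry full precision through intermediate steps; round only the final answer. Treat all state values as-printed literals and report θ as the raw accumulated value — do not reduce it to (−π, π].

after step 1 (δ=0.11, a=-0.3): (-15.992009, -6.335275, -2.200431, 16.125000)
after step 2 (δ=0.48, a=0.1): (-18.365809, -9.593503, -1.423130, 16.150000)
after step 3 (δ=0.17, a=2.1): (-17.771772, -13.587064, -1.166440, 16.675000)
after step 4 (δ=-0.47, a=-2.8): (-16.131672, -17.419628, -1.950730, 15.975000)

(-16.1317, -17.4196, -1.9507, 15.9750)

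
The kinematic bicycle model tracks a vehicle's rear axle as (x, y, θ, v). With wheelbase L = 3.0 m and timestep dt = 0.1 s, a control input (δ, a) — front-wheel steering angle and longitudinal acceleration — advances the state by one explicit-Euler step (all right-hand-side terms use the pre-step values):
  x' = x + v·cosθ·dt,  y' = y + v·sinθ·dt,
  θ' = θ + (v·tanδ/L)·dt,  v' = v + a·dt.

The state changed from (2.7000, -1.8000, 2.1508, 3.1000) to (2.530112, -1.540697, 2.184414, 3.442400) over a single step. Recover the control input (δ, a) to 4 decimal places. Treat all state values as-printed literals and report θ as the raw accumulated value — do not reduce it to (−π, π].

δ = 0.3145, a = 3.4240

a = (v'−v)/dt = (0.342400)/0.1 = 3.4240
Δθ = θ'−θ = 0.033614;  (v·dt/L) = 3.1000·0.1/3.0 = 0.103333
tan δ = Δθ·L/(v·dt) = 0.325297  →  δ = 0.3145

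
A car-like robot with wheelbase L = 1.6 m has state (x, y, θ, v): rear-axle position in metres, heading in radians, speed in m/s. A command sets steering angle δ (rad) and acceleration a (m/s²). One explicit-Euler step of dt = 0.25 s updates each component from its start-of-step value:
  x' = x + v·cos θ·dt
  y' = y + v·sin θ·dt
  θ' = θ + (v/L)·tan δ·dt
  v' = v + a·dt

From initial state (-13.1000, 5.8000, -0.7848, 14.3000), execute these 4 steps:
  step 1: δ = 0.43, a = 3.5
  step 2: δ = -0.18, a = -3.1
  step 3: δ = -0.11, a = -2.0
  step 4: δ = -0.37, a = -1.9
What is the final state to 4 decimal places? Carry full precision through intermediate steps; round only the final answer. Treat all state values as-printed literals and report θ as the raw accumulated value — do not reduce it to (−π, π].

after step 1 (δ=0.43, a=3.5): (-10.570582, 3.273606, 0.239931, 15.175000)
after step 2 (δ=-0.18, a=-3.1): (-6.885506, 4.175137, -0.191535, 14.400000)
after step 3 (δ=-0.11, a=-2.0): (-3.351339, 3.489818, -0.440039, 13.900000)
after step 4 (δ=-0.37, a=-1.9): (-0.207384, 2.009557, -1.282429, 13.425000)

(-0.2074, 2.0096, -1.2824, 13.4250)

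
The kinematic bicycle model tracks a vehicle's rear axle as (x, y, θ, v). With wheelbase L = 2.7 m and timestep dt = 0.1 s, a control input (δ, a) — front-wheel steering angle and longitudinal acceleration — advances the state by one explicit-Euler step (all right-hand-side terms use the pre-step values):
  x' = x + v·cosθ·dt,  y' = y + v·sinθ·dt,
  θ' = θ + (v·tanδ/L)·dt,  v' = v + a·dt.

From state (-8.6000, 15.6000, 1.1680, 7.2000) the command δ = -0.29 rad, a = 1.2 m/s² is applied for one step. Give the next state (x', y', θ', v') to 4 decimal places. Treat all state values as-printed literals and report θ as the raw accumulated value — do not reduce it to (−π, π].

x' = -8.6000 + 7.2000·cos(1.1680)·0.1 = -8.3178
y' = 15.6000 + 7.2000·sin(1.1680)·0.1 = 16.2624
θ' = 1.1680 + (7.2000/2.7)·tan(-0.29)·0.1 = 1.0884
v' = 7.2000 + 1.2000·0.1 = 7.3200

(-8.3178, 16.2624, 1.0884, 7.3200)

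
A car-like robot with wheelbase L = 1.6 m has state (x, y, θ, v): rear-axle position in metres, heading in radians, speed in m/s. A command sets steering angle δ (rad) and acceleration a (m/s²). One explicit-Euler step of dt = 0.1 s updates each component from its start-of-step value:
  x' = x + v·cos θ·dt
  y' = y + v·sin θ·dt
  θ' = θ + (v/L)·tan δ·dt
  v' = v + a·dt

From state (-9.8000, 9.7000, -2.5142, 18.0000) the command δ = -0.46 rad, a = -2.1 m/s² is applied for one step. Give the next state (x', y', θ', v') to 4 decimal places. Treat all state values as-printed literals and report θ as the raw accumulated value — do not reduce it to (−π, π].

(-11.2572, 8.6433, -3.0716, 17.7900)

x' = -9.8000 + 18.0000·cos(-2.5142)·0.1 = -11.2572
y' = 9.7000 + 18.0000·sin(-2.5142)·0.1 = 8.6433
θ' = -2.5142 + (18.0000/1.6)·tan(-0.46)·0.1 = -3.0716
v' = 18.0000 − 2.1000·0.1 = 17.7900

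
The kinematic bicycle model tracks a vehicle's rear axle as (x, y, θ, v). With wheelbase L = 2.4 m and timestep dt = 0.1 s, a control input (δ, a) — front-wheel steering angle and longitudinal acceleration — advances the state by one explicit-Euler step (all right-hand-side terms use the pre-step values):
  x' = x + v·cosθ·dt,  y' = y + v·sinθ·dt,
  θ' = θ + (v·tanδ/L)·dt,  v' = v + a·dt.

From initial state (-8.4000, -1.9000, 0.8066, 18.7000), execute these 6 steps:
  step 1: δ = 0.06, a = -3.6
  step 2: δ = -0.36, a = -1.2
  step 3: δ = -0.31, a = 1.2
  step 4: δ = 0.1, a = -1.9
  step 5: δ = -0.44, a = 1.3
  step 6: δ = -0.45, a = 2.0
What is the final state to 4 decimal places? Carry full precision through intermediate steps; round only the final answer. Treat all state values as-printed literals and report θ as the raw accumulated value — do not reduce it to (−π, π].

after step 1 (δ=0.06, a=-3.6): (-7.106040, -0.549975, 0.853406, 18.340000)
after step 2 (δ=-0.36, a=-1.2): (-5.900331, 0.831988, 0.565772, 18.220000)
after step 3 (δ=-0.31, a=1.2): (-4.362244, 1.808703, 0.322590, 18.340000)
after step 4 (δ=0.1, a=-1.9): (-2.622846, 2.390125, 0.399262, 18.150000)
after step 5 (δ=-0.44, a=1.3): (-0.950600, 3.095685, 0.043234, 18.280000)
after step 6 (δ=-0.45, a=2.0): (0.875692, 3.174693, -0.324693, 18.480000)

(0.8757, 3.1747, -0.3247, 18.4800)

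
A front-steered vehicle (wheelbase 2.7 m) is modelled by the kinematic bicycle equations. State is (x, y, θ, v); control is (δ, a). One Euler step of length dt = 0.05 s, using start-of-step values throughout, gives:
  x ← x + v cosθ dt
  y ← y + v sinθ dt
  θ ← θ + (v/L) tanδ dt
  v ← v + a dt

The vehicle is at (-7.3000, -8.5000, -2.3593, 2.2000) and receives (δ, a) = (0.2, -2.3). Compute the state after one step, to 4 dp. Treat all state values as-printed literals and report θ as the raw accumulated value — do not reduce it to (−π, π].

(-7.3780, -8.5775, -2.3510, 2.0850)

x' = -7.3000 + 2.2000·cos(-2.3593)·0.05 = -7.3780
y' = -8.5000 + 2.2000·sin(-2.3593)·0.05 = -8.5775
θ' = -2.3593 + (2.2000/2.7)·tan(0.2)·0.05 = -2.3510
v' = 2.2000 − 2.3000·0.05 = 2.0850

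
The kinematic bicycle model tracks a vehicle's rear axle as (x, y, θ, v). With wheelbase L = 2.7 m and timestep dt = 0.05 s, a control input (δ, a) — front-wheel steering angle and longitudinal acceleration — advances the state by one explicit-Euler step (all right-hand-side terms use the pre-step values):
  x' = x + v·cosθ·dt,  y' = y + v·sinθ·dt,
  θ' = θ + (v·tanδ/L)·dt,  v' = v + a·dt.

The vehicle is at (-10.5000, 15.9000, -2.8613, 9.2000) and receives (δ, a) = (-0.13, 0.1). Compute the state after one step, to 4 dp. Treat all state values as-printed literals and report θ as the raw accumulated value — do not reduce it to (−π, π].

(-10.9420, 15.7727, -2.8836, 9.2050)

x' = -10.5000 + 9.2000·cos(-2.8613)·0.05 = -10.9420
y' = 15.9000 + 9.2000·sin(-2.8613)·0.05 = 15.7727
θ' = -2.8613 + (9.2000/2.7)·tan(-0.13)·0.05 = -2.8836
v' = 9.2000 + 0.1000·0.05 = 9.2050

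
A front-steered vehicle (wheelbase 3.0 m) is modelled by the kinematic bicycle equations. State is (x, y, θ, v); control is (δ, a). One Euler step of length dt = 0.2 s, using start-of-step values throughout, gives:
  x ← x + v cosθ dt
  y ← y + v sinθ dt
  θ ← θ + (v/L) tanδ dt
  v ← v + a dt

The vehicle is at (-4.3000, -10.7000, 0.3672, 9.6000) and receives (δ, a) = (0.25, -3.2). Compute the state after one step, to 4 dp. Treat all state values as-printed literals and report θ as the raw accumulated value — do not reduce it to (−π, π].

(-2.5080, -10.0107, 0.5306, 8.9600)

x' = -4.3000 + 9.6000·cos(0.3672)·0.2 = -2.5080
y' = -10.7000 + 9.6000·sin(0.3672)·0.2 = -10.0107
θ' = 0.3672 + (9.6000/3.0)·tan(0.25)·0.2 = 0.5306
v' = 9.6000 − 3.2000·0.2 = 8.9600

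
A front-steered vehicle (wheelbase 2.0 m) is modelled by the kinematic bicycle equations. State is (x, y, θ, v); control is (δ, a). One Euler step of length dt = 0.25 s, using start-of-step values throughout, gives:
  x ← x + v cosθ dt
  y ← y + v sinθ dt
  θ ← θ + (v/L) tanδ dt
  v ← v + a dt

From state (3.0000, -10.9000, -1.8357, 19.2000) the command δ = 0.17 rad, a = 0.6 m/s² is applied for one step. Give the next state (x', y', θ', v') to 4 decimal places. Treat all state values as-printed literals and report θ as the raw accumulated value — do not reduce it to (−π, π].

x' = 3.0000 + 19.2000·cos(-1.8357)·0.25 = 1.7433
y' = -10.9000 + 19.2000·sin(-1.8357)·0.25 = -15.5326
θ' = -1.8357 + (19.2000/2.0)·tan(0.17)·0.25 = -1.4237
v' = 19.2000 + 0.6000·0.25 = 19.3500

(1.7433, -15.5326, -1.4237, 19.3500)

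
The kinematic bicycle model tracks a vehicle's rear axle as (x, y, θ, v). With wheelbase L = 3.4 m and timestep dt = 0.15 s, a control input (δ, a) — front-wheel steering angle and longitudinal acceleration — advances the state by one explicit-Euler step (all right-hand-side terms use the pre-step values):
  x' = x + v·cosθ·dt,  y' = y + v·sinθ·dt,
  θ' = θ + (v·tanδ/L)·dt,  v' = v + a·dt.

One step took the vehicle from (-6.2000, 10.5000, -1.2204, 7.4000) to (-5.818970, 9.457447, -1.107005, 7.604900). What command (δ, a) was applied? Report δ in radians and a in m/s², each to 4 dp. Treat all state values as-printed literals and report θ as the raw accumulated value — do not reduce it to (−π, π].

a = (v'−v)/dt = (0.204900)/0.15 = 1.3660
Δθ = θ'−θ = 0.113395;  (v·dt/L) = 7.4000·0.15/3.4 = 0.326471
tan δ = Δθ·L/(v·dt) = 0.347336  →  δ = 0.3343

δ = 0.3343, a = 1.3660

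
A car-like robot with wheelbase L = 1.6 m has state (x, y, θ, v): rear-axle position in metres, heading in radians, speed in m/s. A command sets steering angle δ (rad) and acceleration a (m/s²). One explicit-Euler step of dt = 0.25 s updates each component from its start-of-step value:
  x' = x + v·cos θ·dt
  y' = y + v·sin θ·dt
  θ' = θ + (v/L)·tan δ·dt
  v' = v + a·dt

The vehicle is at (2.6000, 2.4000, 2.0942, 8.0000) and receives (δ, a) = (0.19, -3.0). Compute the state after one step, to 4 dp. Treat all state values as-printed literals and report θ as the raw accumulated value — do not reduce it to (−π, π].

x' = 2.6000 + 8.0000·cos(2.0942)·0.25 = 1.6003
y' = 2.4000 + 8.0000·sin(2.0942)·0.25 = 4.1322
θ' = 2.0942 + (8.0000/1.6)·tan(0.19)·0.25 = 2.3346
v' = 8.0000 − 3.0000·0.25 = 7.2500

(1.6003, 4.1322, 2.3346, 7.2500)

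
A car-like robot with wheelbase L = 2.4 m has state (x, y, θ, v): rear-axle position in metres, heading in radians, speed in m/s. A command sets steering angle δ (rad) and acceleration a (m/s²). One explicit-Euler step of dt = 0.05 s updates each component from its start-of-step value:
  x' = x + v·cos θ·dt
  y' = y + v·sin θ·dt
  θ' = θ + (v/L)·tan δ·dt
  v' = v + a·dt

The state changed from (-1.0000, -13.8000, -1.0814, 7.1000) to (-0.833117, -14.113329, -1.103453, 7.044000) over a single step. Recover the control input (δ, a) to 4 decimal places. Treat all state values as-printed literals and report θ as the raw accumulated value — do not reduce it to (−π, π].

a = (v'−v)/dt = (-0.056000)/0.05 = -1.1200
Δθ = θ'−θ = -0.022053;  (v·dt/L) = 7.1000·0.05/2.4 = 0.147917
tan δ = Δθ·L/(v·dt) = -0.149091  →  δ = -0.1480

δ = -0.1480, a = -1.1200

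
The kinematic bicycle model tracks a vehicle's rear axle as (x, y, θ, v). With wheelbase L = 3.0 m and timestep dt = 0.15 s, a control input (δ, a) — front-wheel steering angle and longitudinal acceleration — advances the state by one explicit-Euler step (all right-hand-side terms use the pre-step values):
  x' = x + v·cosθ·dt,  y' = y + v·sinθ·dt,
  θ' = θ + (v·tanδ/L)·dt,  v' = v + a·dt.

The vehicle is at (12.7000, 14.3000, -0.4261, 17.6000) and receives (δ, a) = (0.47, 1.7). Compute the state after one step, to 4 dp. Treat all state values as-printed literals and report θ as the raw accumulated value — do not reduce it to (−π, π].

x' = 12.7000 + 17.6000·cos(-0.4261)·0.15 = 15.1039
y' = 14.3000 + 17.6000·sin(-0.4261)·0.15 = 13.2088
θ' = -0.4261 + (17.6000/3.0)·tan(0.47)·0.15 = 0.0209
v' = 17.6000 + 1.7000·0.15 = 17.8550

(15.1039, 13.2088, 0.0209, 17.8550)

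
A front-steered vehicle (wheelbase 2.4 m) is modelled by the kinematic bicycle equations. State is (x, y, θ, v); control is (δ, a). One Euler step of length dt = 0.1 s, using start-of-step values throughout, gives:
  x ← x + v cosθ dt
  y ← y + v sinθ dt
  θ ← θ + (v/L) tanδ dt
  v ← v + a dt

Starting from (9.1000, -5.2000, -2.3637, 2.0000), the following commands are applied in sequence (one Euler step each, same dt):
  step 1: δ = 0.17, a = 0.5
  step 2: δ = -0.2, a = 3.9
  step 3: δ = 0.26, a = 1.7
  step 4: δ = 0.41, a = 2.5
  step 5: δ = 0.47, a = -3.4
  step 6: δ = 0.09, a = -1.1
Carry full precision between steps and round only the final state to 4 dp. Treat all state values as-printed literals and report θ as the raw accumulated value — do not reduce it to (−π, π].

(8.1141, -6.2582, -2.2224, 2.4100)

after step 1 (δ=0.17, a=0.5): (8.957521, -5.340356, -2.349395, 2.050000)
after step 2 (δ=-0.2, a=3.9): (8.813553, -5.486295, -2.366710, 2.440000)
after step 3 (δ=0.26, a=1.7): (8.639214, -5.657005, -2.339665, 2.610000)
after step 4 (δ=0.41, a=2.5): (8.457735, -5.844586, -2.292398, 2.860000)
after step 5 (δ=0.47, a=-3.4): (8.268807, -6.059300, -2.231866, 2.520000)
after step 6 (δ=0.09, a=-1.1): (8.114089, -6.258212, -2.222390, 2.410000)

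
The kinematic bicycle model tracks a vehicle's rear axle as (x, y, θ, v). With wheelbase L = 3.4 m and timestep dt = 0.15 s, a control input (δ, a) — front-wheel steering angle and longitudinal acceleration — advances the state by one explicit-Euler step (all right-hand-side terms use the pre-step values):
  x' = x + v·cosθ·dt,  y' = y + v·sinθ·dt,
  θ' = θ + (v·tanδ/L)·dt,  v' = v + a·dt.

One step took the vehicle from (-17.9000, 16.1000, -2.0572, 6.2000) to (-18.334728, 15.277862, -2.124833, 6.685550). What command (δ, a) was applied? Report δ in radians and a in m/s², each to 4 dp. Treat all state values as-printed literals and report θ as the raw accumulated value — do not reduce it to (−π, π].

a = (v'−v)/dt = (0.485550)/0.15 = 3.2370
Δθ = θ'−θ = -0.067633;  (v·dt/L) = 6.2000·0.15/3.4 = 0.273529
tan δ = Δθ·L/(v·dt) = -0.247260  →  δ = -0.2424

δ = -0.2424, a = 3.2370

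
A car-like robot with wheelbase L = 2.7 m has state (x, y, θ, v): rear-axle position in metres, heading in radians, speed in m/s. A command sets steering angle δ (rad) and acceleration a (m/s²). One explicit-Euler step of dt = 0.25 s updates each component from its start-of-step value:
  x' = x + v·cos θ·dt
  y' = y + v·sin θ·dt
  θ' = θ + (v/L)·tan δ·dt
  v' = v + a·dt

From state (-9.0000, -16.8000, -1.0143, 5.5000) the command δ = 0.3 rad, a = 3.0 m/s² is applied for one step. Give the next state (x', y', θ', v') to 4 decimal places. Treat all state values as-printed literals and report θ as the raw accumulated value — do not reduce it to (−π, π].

(-8.2737, -17.9675, -0.8568, 6.2500)

x' = -9.0000 + 5.5000·cos(-1.0143)·0.25 = -8.2737
y' = -16.8000 + 5.5000·sin(-1.0143)·0.25 = -17.9675
θ' = -1.0143 + (5.5000/2.7)·tan(0.3)·0.25 = -0.8568
v' = 5.5000 + 3.0000·0.25 = 6.2500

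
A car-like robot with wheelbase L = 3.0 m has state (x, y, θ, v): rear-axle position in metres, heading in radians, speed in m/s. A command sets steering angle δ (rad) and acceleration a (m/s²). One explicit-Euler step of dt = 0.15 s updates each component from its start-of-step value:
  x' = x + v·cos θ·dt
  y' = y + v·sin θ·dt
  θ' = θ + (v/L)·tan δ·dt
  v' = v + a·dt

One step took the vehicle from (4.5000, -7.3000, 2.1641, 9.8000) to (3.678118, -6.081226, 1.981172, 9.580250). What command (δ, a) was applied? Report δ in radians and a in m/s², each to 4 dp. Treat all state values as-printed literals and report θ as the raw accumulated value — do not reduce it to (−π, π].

δ = -0.3573, a = -1.4650

a = (v'−v)/dt = (-0.219750)/0.15 = -1.4650
Δθ = θ'−θ = -0.182928;  (v·dt/L) = 9.8000·0.15/3.0 = 0.490000
tan δ = Δθ·L/(v·dt) = -0.373322  →  δ = -0.3573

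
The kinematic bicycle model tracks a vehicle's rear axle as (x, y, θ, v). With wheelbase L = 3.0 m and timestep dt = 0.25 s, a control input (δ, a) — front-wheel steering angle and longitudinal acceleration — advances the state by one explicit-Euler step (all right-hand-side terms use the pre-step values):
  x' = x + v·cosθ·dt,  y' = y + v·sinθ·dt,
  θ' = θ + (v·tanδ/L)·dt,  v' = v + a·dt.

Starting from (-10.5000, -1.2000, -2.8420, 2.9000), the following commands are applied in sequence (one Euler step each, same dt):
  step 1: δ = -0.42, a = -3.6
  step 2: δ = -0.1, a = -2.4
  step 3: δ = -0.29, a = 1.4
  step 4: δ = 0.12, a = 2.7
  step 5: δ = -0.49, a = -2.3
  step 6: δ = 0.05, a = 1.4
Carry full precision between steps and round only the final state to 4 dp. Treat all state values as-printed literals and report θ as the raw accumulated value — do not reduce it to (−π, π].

(-13.5221, -1.7496, -3.0839, 2.2000)

after step 1 (δ=-0.42, a=-3.6): (-11.192706, -1.413970, -2.949922, 2.000000)
after step 2 (δ=-0.1, a=-2.4): (-11.683550, -1.509220, -2.966644, 1.400000)
after step 3 (δ=-0.29, a=1.4): (-12.028207, -1.570140, -3.001459, 1.750000)
after step 4 (δ=0.12, a=2.7): (-12.461419, -1.631248, -2.983874, 2.425000)
after step 5 (δ=-0.49, a=-2.3): (-13.060144, -1.726469, -3.091663, 1.850000)
after step 6 (δ=0.05, a=1.4): (-13.522068, -1.749551, -3.083949, 2.200000)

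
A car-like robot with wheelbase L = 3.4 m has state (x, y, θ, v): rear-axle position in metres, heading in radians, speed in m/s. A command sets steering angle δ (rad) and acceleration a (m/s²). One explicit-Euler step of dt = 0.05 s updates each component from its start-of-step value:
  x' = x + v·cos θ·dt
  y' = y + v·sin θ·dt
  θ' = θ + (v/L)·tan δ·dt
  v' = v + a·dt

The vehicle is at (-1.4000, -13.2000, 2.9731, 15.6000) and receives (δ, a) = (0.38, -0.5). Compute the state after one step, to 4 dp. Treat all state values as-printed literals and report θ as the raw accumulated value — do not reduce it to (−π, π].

(-2.1690, -13.0692, 3.0647, 15.5750)

x' = -1.4000 + 15.6000·cos(2.9731)·0.05 = -2.1690
y' = -13.2000 + 15.6000·sin(2.9731)·0.05 = -13.0692
θ' = 2.9731 + (15.6000/3.4)·tan(0.38)·0.05 = 3.0647
v' = 15.6000 − 0.5000·0.05 = 15.5750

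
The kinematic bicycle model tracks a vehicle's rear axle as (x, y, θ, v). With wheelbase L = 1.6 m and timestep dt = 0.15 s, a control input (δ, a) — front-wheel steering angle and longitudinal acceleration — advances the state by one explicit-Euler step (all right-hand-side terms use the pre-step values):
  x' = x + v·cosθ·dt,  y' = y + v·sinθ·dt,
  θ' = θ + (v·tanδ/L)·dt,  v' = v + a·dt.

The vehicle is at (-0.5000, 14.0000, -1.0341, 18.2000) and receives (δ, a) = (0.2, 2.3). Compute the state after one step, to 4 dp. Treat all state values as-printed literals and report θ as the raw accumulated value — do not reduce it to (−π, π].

(0.8958, 11.6538, -0.6882, 18.5450)

x' = -0.5000 + 18.2000·cos(-1.0341)·0.15 = 0.8958
y' = 14.0000 + 18.2000·sin(-1.0341)·0.15 = 11.6538
θ' = -1.0341 + (18.2000/1.6)·tan(0.2)·0.15 = -0.6882
v' = 18.2000 + 2.3000·0.15 = 18.5450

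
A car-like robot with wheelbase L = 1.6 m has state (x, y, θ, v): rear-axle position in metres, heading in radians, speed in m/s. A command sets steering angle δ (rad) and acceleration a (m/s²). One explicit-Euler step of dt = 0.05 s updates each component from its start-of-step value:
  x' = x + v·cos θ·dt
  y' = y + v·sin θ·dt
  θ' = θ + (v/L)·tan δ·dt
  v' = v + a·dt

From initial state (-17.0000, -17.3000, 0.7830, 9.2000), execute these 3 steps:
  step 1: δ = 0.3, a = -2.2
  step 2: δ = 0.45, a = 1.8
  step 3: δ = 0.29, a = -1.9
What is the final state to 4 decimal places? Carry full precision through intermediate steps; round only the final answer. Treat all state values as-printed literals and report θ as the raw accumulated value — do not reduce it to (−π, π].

(-16.1371, -16.2391, 1.0948, 9.0850)

after step 1 (δ=0.3, a=-2.2): (-16.673952, -16.975512, 0.871934, 9.090000)
after step 2 (δ=0.45, a=1.8): (-16.381551, -16.627558, 1.009152, 9.180000)
after step 3 (δ=0.29, a=-1.9): (-16.137097, -16.239069, 1.094759, 9.085000)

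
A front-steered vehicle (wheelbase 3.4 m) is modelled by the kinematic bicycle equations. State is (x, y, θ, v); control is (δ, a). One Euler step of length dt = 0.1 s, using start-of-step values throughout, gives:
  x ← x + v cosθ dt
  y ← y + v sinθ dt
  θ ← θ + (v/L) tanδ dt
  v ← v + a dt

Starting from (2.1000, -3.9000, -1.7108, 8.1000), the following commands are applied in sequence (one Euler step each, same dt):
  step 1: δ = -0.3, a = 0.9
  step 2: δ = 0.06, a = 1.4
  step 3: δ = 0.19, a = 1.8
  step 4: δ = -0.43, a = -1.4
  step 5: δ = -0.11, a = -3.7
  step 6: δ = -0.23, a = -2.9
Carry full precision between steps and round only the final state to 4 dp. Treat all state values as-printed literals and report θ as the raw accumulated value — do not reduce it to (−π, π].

(1.0668, -8.7332, -1.9200, 7.7100)

after step 1 (δ=-0.3, a=0.9): (1.986967, -4.702075, -1.784495, 8.190000)
after step 2 (δ=0.06, a=1.4): (1.813277, -5.502445, -1.770025, 8.330000)
after step 3 (δ=0.19, a=1.8): (1.648416, -6.318968, -1.722906, 8.510000)
after step 4 (δ=-0.43, a=-1.4): (1.519469, -7.160142, -1.837696, 8.370000)
after step 5 (δ=-0.11, a=-3.7): (1.298716, -7.967506, -1.864885, 8.000000)
after step 6 (δ=-0.23, a=-2.9): (1.066822, -8.733160, -1.919978, 7.710000)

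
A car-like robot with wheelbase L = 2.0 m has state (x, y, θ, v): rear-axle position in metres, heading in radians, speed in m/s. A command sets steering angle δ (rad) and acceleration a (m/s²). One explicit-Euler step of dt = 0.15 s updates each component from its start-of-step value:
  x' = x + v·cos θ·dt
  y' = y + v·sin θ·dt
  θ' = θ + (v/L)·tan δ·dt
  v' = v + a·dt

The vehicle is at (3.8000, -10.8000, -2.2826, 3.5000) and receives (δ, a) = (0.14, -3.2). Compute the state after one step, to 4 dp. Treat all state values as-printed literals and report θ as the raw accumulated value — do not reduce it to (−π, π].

x' = 3.8000 + 3.5000·cos(-2.2826)·0.15 = 3.4571
y' = -10.8000 + 3.5000·sin(-2.2826)·0.15 = -11.1975
θ' = -2.2826 + (3.5000/2.0)·tan(0.14)·0.15 = -2.2456
v' = 3.5000 − 3.2000·0.15 = 3.0200

(3.4571, -11.1975, -2.2456, 3.0200)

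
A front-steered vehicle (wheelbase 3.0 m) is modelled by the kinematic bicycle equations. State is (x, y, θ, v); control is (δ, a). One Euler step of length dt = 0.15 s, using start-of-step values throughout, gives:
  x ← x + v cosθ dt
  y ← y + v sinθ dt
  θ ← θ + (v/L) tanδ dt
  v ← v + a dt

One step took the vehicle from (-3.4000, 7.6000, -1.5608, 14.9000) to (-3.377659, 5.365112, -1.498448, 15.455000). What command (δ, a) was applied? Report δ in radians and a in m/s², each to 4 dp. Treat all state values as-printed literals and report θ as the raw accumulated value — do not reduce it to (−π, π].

a = (v'−v)/dt = (0.555000)/0.15 = 3.7000
Δθ = θ'−θ = 0.062352;  (v·dt/L) = 14.9000·0.15/3.0 = 0.745000
tan δ = Δθ·L/(v·dt) = 0.083694  →  δ = 0.0835

δ = 0.0835, a = 3.7000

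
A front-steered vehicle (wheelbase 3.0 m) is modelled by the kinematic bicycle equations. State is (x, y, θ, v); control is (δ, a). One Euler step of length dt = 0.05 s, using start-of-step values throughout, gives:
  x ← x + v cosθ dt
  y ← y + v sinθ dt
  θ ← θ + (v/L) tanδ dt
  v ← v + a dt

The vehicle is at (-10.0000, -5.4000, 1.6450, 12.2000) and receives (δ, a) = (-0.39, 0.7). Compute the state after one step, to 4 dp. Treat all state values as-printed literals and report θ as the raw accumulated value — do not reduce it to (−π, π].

x' = -10.0000 + 12.2000·cos(1.6450)·0.05 = -10.0452
y' = -5.4000 + 12.2000·sin(1.6450)·0.05 = -4.7917
θ' = 1.6450 + (12.2000/3.0)·tan(-0.39)·0.05 = 1.5614
v' = 12.2000 + 0.7000·0.05 = 12.2350

(-10.0452, -4.7917, 1.5614, 12.2350)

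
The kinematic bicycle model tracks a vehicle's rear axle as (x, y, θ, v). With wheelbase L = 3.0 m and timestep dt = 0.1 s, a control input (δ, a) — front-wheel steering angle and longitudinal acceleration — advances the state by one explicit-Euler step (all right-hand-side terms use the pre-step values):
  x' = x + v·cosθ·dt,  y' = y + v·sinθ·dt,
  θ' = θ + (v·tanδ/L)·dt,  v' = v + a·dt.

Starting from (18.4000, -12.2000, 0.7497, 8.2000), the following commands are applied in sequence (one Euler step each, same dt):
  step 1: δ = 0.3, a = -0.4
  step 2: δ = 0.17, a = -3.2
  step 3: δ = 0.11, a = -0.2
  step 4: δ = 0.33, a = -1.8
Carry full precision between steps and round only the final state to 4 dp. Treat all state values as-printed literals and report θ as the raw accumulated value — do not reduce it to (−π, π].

(20.5273, -9.8147, 0.9991, 7.6400)

after step 1 (δ=0.3, a=-0.4): (19.000153, -11.641236, 0.834252, 8.160000)
after step 2 (δ=0.17, a=-3.2): (19.548286, -11.036748, 0.880943, 7.840000)
after step 3 (δ=0.11, a=-0.2): (20.047243, -10.432018, 0.909806, 7.820000)
after step 4 (δ=0.33, a=-1.8): (20.527312, -9.814720, 0.999091, 7.640000)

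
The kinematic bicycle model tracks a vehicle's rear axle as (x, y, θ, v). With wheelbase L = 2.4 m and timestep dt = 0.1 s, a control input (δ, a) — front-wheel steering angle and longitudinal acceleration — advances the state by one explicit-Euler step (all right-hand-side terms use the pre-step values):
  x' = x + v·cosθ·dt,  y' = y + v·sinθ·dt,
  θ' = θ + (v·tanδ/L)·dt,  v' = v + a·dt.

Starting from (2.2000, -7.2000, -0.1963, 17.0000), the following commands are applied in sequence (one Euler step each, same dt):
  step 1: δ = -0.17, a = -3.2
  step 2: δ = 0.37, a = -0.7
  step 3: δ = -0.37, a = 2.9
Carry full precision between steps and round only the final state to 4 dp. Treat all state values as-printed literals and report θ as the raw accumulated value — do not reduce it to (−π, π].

after step 1 (δ=-0.17, a=-3.2): (3.867351, -7.531571, -0.317890, 16.680000)
after step 2 (δ=0.37, a=-0.7): (5.451780, -8.052926, -0.048325, 16.610000)
after step 3 (δ=-0.37, a=2.9): (7.110840, -8.133164, -0.316759, 16.900000)

(7.1108, -8.1332, -0.3168, 16.9000)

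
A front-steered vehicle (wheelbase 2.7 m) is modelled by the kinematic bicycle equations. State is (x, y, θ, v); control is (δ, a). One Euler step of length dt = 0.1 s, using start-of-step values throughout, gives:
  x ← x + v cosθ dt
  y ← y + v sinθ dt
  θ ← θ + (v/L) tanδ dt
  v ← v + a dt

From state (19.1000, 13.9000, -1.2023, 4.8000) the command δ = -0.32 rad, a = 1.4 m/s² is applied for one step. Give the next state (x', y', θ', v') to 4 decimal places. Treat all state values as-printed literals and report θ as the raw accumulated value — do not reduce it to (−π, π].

x' = 19.1000 + 4.8000·cos(-1.2023)·0.1 = 19.2729
y' = 13.9000 + 4.8000·sin(-1.2023)·0.1 = 13.4522
θ' = -1.2023 + (4.8000/2.7)·tan(-0.32)·0.1 = -1.2612
v' = 4.8000 + 1.4000·0.1 = 4.9400

(19.2729, 13.4522, -1.2612, 4.9400)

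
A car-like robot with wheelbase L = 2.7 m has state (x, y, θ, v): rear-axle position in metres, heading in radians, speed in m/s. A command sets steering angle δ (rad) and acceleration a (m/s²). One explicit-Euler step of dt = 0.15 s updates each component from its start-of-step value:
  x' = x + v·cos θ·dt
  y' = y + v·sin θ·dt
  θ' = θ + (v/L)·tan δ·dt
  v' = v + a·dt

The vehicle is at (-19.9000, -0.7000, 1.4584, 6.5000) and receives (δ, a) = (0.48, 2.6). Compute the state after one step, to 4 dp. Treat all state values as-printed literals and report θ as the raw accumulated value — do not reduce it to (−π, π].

x' = -19.9000 + 6.5000·cos(1.4584)·0.15 = -19.7906
y' = -0.7000 + 6.5000·sin(1.4584)·0.15 = 0.2688
θ' = 1.4584 + (6.5000/2.7)·tan(0.48)·0.15 = 1.6464
v' = 6.5000 + 2.6000·0.15 = 6.8900

(-19.7906, 0.2688, 1.6464, 6.8900)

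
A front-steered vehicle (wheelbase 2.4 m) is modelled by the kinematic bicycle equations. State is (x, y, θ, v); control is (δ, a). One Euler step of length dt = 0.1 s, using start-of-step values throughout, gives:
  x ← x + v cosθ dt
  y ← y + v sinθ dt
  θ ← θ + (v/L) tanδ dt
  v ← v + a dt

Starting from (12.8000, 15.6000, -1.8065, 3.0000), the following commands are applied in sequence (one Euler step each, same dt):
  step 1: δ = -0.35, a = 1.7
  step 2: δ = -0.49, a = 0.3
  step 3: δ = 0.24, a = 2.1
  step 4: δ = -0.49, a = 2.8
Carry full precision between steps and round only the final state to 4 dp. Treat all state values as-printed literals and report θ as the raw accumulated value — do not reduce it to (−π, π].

after step 1 (δ=-0.35, a=1.7): (12.729942, 15.308295, -1.852129, 3.170000)
after step 2 (δ=-0.49, a=0.3): (12.641931, 15.003757, -1.922580, 3.200000)
after step 3 (δ=0.24, a=2.1): (12.531668, 14.703354, -1.889951, 3.410000)
after step 4 (δ=-0.49, a=2.8): (12.424674, 14.379574, -1.965737, 3.690000)

(12.4247, 14.3796, -1.9657, 3.6900)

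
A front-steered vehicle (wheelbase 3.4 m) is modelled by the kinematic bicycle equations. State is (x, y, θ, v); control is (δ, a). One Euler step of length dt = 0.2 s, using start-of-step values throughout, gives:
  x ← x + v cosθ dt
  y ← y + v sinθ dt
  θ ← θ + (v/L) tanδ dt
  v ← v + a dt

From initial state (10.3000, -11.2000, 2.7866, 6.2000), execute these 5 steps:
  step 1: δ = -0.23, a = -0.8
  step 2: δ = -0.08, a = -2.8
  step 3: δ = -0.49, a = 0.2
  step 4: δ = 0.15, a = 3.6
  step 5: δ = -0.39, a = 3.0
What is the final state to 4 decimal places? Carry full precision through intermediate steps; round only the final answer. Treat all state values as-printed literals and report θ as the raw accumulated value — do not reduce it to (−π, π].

(5.1461, -8.4026, 2.3990, 6.8400)

after step 1 (δ=-0.23, a=-0.8): (9.137315, -10.768996, 2.701207, 6.040000)
after step 2 (δ=-0.08, a=-2.8): (8.044574, -10.254040, 2.672722, 5.480000)
after step 3 (δ=-0.49, a=0.2): (7.066855, -9.758780, 2.500783, 5.520000)
after step 4 (δ=0.15, a=3.6): (6.181875, -9.098760, 2.549857, 6.240000)
after step 5 (δ=-0.39, a=3.0): (5.146068, -8.402623, 2.398976, 6.840000)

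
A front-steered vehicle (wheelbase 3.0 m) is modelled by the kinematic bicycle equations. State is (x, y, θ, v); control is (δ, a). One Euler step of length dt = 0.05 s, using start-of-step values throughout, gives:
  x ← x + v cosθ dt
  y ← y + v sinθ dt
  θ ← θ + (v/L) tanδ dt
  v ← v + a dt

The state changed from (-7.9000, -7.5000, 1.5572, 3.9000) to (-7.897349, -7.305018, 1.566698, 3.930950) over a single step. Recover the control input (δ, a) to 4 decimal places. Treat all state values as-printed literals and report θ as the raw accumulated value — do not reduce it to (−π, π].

δ = 0.1451, a = 0.6190

a = (v'−v)/dt = (0.030950)/0.05 = 0.6190
Δθ = θ'−θ = 0.009498;  (v·dt/L) = 3.9000·0.05/3.0 = 0.065000
tan δ = Δθ·L/(v·dt) = 0.146123  →  δ = 0.1451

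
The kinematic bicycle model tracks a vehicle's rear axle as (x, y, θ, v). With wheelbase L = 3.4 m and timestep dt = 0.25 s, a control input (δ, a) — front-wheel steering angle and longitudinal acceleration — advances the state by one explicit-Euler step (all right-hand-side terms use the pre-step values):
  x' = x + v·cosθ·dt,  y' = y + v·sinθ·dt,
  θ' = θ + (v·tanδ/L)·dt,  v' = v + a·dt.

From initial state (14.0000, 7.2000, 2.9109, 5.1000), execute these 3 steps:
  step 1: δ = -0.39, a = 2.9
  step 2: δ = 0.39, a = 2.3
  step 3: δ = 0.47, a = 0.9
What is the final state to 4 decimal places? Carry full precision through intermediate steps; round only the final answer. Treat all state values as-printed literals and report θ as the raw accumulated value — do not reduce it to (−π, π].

after step 1 (δ=-0.39, a=2.9): (12.758777, 7.491531, 2.756754, 5.825000)
after step 2 (δ=0.39, a=2.3): (11.409038, 8.038221, 2.932813, 6.400000)
after step 3 (δ=0.47, a=0.9): (9.843783, 8.369847, 3.171856, 6.625000)

(9.8438, 8.3698, 3.1719, 6.6250)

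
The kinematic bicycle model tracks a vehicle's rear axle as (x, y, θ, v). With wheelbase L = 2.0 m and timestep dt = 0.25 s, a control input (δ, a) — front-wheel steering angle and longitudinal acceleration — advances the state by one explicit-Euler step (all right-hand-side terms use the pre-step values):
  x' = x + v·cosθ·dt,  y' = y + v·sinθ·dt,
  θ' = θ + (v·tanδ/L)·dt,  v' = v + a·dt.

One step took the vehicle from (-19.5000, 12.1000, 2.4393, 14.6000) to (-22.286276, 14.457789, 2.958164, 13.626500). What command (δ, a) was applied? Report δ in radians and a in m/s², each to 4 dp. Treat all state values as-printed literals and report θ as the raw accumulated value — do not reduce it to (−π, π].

δ = 0.2770, a = -3.8940

a = (v'−v)/dt = (-0.973500)/0.25 = -3.8940
Δθ = θ'−θ = 0.518864;  (v·dt/L) = 14.6000·0.25/2.0 = 1.825000
tan δ = Δθ·L/(v·dt) = 0.284309  →  δ = 0.2770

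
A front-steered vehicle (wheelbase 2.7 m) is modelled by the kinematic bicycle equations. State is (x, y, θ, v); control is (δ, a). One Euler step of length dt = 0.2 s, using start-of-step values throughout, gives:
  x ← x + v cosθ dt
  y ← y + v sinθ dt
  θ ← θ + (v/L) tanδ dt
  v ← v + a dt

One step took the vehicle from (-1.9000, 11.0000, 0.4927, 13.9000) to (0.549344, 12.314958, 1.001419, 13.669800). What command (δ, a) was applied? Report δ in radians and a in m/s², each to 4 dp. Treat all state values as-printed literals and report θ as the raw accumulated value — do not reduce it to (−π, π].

δ = 0.4589, a = -1.1510

a = (v'−v)/dt = (-0.230200)/0.2 = -1.1510
Δθ = θ'−θ = 0.508719;  (v·dt/L) = 13.9000·0.2/2.7 = 1.029630
tan δ = Δθ·L/(v·dt) = 0.494080  →  δ = 0.4589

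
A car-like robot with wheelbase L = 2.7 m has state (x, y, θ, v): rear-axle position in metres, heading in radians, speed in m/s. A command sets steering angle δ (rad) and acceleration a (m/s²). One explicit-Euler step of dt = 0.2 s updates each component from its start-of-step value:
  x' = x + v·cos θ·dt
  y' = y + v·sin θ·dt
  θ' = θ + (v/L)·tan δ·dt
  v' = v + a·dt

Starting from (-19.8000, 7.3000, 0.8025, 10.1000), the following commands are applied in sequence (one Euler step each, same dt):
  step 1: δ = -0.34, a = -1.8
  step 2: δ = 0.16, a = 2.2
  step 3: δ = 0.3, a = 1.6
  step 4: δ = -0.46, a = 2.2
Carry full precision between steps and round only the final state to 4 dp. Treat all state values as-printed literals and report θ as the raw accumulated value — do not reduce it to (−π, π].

(-13.7820, 12.6182, 0.5022, 10.9400)

after step 1 (δ=-0.34, a=-1.8): (-18.396279, 8.752573, 0.537852, 9.740000)
after step 2 (δ=0.16, a=2.2): (-16.723316, 9.750520, 0.654285, 10.180000)
after step 3 (δ=0.3, a=1.6): (-15.107784, 10.989612, 0.887547, 10.500000)
after step 4 (δ=-0.46, a=2.2): (-13.782020, 12.618216, 0.502198, 10.940000)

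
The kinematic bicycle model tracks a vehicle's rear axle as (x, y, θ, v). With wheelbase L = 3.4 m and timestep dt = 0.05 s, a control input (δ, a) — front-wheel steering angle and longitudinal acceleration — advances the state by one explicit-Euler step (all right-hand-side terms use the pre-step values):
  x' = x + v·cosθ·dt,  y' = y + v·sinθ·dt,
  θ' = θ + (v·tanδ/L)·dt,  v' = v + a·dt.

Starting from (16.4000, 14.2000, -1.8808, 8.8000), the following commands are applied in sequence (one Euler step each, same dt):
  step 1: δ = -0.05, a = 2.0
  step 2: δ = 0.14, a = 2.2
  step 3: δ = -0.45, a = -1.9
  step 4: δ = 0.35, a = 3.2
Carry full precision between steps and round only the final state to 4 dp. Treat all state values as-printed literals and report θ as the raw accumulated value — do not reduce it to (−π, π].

after step 1 (δ=-0.05, a=2.0): (16.265773, 13.780974, -1.887276, 8.900000)
after step 2 (δ=0.14, a=2.2): (16.127278, 13.358074, -1.868832, 9.010000)
after step 3 (δ=-0.45, a=-1.9): (15.994992, 12.927434, -1.932837, 8.915000)
after step 4 (δ=0.35, a=3.2): (15.837115, 12.510579, -1.884980, 9.075000)

(15.8371, 12.5106, -1.8850, 9.0750)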